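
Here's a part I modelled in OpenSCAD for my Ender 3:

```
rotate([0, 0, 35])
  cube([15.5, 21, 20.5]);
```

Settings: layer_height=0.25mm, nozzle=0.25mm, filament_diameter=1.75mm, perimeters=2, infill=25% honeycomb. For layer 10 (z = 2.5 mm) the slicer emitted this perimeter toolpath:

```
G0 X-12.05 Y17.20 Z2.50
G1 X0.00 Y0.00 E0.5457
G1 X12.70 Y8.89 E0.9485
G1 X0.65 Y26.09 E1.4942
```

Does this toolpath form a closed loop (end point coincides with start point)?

Start point (G0): (-12.05, 17.20). End point (last G1): the path does not return to the start — open.

no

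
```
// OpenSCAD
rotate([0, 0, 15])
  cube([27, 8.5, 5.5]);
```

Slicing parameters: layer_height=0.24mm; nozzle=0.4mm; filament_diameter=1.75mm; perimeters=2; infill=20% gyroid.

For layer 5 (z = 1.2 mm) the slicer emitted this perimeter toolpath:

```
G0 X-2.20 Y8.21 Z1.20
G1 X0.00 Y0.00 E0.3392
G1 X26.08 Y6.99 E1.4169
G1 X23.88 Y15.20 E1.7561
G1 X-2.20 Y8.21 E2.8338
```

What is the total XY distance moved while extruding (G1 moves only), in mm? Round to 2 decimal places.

Sum the Euclidean lengths of each G1 segment: total = 71.00 mm.

71.00 mm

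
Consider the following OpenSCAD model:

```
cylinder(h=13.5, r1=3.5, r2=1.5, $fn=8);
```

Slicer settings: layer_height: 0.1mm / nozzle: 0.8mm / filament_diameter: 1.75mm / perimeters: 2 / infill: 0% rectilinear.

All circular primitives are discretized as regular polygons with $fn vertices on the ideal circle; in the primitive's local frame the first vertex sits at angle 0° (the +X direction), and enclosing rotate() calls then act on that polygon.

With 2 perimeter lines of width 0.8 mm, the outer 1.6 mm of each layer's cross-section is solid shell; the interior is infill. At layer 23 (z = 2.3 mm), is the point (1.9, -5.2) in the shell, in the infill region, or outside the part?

outside

At z = 2.3 mm: the cone contributes a regular 8-gon of circumradius 3.159 (interpolated between r1=3.5 and r2=1.5 at t=0.170). Overall, the cross-section is a single solid region. The nearest boundary edge runs (-0.00, -3.16)→(2.23, -2.23); distance from the point to it = 2.61 mm. The point is not inside any of the regions above, so it lies outside the cross-section (2.61 mm from the nearest boundary).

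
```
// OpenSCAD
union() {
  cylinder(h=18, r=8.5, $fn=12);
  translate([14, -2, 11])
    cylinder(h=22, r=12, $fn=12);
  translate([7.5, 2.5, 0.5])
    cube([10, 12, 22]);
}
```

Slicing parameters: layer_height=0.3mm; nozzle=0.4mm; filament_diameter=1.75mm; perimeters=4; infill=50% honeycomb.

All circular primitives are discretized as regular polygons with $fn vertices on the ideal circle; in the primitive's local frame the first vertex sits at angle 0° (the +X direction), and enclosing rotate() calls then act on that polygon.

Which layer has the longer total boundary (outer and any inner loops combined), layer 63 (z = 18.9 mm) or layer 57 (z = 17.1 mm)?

layer 57 (z = 17.1 mm)

Layer 63 (z = 18.9): the cylinder is absent (z outside [0, 18]); the r=12 cylinder at (14, -2) gives a regular 12-gon of circumradius 12 (constant along its height) (perimeter = 2·12·12.000·sin(180°/12) = 74.54 mm); the 10×12 cube at (7.5, 2.5) contributes its full rectangle (perimeter 44.00 mm); Taking the union: the regions partially overlap (shared area 67.61 mm²), so the edge portions inside another operand are dropped and the merged outline is re-measured after clipping — boundary = 86.04 mm. So its perimeter = 86.04 mm. Layer 57 (z = 17.1): the r=8.5 cylinder contributes a regular 12-gon of circumradius 8.5 (perimeter = 2·12·8.500·sin(180°/12) = 52.80 mm); the r=12 cylinder at (14, -2) contributes a regular 12-gon of circumradius 12 (perimeter = 2·12·12.000·sin(180°/12) = 74.54 mm); the 10×12 cube at (7.5, 2.5) contributes its full rectangle (perimeter 44.00 mm); Merging all regions: the regions partially overlap (shared area 123.90 mm²), so the edge portions inside another operand are dropped and the merged outline is re-measured after clipping — boundary = 107.58 mm. So its perimeter = 107.58 mm. Layer 57 is larger (107.58 vs 86.04 mm).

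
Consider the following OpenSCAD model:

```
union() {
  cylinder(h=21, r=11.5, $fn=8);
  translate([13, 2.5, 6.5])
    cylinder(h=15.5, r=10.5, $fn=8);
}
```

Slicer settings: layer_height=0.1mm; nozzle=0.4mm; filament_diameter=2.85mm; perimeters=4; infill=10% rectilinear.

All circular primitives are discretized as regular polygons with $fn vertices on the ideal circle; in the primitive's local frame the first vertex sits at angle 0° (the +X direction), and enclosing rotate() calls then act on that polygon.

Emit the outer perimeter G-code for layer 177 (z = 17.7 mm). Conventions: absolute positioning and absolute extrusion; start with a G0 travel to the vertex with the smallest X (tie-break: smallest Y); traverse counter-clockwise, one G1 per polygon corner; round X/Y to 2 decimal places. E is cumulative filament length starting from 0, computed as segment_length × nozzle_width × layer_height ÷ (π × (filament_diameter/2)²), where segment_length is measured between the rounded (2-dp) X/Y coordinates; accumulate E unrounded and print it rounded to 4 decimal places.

At z = 17.7 mm: the r=11.5 cylinder gives a regular 8-gon of circumradius 11.5 (constant along its height); the cylinder at (13, 2.5): section is a regular 8-gon, circumradius r=10.5; Combining (union): the regions partially overlap (shared area 85.40 mm²), so overlapping operands fuse into one piece — 1 connected region. The outline is a single polygon with 14 vertices. Extrusion per mm of travel: 0.4 × 0.1 / (π × 1.425²) = 0.006270. Accumulating E over each segment gives final E = 0.6084.

G0 X-11.50 Y0.00 Z17.70
G1 X-8.13 Y-8.13 E0.0552
G1 X0.00 Y-11.50 E0.1104
G1 X8.13 Y-8.13 E0.1655
G1 X8.89 Y-6.30 E0.1780
G1 X13.00 Y-8.00 E0.2059
G1 X20.42 Y-4.92 E0.2562
G1 X23.50 Y2.50 E0.3066
G1 X20.42 Y9.92 E0.3570
G1 X13.00 Y13.00 E0.4074
G1 X5.58 Y9.92 E0.4577
G1 X5.32 Y9.30 E0.4619
G1 X0.00 Y11.50 E0.4980
G1 X-8.13 Y8.13 E0.5532
G1 X-11.50 Y0.00 E0.6084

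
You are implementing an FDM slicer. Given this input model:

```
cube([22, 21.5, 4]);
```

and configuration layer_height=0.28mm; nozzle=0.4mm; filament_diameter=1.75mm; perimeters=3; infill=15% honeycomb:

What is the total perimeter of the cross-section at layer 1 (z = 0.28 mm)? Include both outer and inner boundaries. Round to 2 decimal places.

87.00 mm

At z = 0.28 mm: the 22×21.5 cube contributes its full rectangle (perimeter 87.00 mm). Overall, the cross-section is a single solid region. Total boundary length (outer) = 87.00 mm.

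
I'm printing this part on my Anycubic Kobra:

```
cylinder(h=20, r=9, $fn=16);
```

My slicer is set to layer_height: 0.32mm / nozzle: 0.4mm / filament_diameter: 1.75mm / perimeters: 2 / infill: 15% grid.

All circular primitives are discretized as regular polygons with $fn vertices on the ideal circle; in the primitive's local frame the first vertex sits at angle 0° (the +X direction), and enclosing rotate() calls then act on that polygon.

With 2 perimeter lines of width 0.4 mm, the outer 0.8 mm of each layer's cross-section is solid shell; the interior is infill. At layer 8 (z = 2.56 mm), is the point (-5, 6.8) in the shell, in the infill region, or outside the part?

shell

At z = 2.56 mm: the r=9 cylinder gives a regular 16-gon of circumradius 9 (constant along its height). Overall, the cross-section is a single solid region. The nearest boundary edge runs (-3.44, 8.31)→(-6.36, 6.36); distance from the point to it = 0.40 mm. The point is inside the cross-section, 0.40 mm from the nearest boundary — within the 0.8 mm shell band (2 × 0.4).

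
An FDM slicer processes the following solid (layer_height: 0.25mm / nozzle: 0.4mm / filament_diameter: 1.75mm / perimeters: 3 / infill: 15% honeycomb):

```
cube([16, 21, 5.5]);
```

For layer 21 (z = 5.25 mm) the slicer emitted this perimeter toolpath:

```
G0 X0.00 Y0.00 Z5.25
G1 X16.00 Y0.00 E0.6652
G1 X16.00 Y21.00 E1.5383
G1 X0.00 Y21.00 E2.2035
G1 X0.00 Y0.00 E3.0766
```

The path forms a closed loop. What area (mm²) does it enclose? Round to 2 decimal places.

Apply the shoelace formula to the sequence of (X, Y) vertices; enclosed area = 336.00 mm².

336.00 mm²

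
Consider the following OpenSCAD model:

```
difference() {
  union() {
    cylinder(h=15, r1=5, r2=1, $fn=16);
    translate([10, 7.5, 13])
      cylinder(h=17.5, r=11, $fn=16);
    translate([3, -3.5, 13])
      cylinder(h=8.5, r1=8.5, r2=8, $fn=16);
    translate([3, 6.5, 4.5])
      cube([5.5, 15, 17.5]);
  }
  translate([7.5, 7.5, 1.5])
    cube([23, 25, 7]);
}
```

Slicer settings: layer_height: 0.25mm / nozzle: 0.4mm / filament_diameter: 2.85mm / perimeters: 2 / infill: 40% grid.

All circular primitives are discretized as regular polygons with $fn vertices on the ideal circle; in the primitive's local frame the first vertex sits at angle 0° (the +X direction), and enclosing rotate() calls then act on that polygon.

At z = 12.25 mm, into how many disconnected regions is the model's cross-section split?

At z = 12.25 mm: the cone contributes a regular 16-gon of circumradius 1.733 (interpolated between r1=5 and r2=1 at t=0.817); the cylinder at (10, 7.5) is not intersected at this z (z outside [13, 30.5]); the cone at (3, -3.5) is not intersected at this z (z outside [13, 21.5]); the 5.5×15 cube at (3, 6.5) contributes its full rectangle; Combining (union): the 2 present regions are separate (no shared area or edge), so areas and boundary lengths simply add and each stays a separate island — 2 connected regions; the cube at (7.5, 7.5) is not intersected at this z (z outside [1.5, 8.5]); Subtracting the remaining from the first: none of the subtracted shapes is present at this height, so that combined region is unchanged — 2 connected regions. The result has 2 disconnected regions.

2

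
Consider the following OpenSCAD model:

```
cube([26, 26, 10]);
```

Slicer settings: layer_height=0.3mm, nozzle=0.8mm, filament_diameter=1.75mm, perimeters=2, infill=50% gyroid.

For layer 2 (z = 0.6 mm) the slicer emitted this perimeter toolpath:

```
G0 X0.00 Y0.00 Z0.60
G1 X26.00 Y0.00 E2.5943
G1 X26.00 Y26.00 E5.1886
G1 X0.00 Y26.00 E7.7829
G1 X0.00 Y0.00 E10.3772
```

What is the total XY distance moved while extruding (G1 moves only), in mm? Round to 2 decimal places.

104.00 mm

Sum the Euclidean lengths of each G1 segment: total = 104.00 mm.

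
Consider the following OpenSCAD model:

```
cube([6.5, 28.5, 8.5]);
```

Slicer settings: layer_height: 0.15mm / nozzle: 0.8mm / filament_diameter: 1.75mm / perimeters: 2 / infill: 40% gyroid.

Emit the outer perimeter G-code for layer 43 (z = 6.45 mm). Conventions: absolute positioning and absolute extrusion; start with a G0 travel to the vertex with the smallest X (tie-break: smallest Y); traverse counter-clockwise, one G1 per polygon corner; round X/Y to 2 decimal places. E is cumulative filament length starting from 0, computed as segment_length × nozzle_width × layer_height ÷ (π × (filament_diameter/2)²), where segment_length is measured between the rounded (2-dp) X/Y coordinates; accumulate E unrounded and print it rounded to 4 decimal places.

G0 X0.00 Y0.00 Z6.45
G1 X6.50 Y0.00 E0.3243
G1 X6.50 Y28.50 E1.7462
G1 X0.00 Y28.50 E2.0704
G1 X0.00 Y0.00 E3.4923

At z = 6.45 mm: the 6.5×28.5 cube contributes its full rectangle. The outline is a single polygon with 4 vertices. Extrusion per mm of travel: 0.8 × 0.15 / (π × 0.875²) = 0.049890. Accumulating E over each segment gives final E = 3.4923.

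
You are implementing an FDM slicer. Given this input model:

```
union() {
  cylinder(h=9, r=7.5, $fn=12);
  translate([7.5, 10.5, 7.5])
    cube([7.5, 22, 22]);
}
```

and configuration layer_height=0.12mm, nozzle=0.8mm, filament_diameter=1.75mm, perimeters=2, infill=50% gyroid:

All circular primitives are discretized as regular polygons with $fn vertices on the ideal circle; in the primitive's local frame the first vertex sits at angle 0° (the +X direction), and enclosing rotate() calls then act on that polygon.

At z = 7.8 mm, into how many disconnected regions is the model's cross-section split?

At z = 7.8 mm: the r=7.5 cylinder gives a regular 12-gon of circumradius 7.5 (constant along its height); the cube at (7.5, 10.5) is present — its section is the full 7.5×22 rectangle; Combining (union): the 2 present regions are separate (no shared area or edge), so areas and boundary lengths simply add and each stays a separate island — 2 connected regions. The result has 2 disconnected regions.

2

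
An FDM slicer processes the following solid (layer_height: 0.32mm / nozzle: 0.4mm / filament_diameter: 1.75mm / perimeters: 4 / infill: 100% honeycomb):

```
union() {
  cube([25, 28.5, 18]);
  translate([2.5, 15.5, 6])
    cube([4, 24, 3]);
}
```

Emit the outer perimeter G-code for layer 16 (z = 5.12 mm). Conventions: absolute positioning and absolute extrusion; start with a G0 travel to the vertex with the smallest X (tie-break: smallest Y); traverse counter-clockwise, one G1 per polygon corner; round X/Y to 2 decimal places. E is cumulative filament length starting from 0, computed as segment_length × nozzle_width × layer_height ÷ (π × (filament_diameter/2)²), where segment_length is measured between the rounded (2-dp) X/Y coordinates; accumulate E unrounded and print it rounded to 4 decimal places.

At z = 5.12 mm: the cube is present — its section is the full 25×28.5 rectangle; the cube at (2.5, 15.5) is absent (z outside [6, 9]); Merging all regions: only the 25×28.5 cube is present, so the union is just that shape — 1 connected region. The outline is a single polygon with 4 vertices. Extrusion per mm of travel: 0.4 × 0.32 / (π × 0.875²) = 0.053216. Accumulating E over each segment gives final E = 5.6941.

G0 X0.00 Y0.00 Z5.12
G1 X25.00 Y0.00 E1.3304
G1 X25.00 Y28.50 E2.8471
G1 X0.00 Y28.50 E4.1775
G1 X0.00 Y0.00 E5.6941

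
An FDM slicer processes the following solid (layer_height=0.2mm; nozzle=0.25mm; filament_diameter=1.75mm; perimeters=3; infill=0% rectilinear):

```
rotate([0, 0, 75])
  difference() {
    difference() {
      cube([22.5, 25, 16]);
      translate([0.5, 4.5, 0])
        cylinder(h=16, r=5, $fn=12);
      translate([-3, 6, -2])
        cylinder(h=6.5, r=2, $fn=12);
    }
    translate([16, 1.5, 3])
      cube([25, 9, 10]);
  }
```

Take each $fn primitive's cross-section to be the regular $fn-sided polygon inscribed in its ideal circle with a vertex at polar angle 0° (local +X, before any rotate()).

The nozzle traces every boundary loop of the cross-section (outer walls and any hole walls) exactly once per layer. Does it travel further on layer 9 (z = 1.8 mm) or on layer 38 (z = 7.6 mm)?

layer 38 (z = 7.6 mm)

Layer 9 (z = 1.8): the cube is present — its section is the full 22.5×25 rectangle (perimeter 95.00 mm); the r=5 cylinder at (0.5, 4.5) gives a regular 12-gon of circumradius 5 (constant along its height) (perimeter = 2·12·5.000·sin(180°/12) = 31.06 mm); the cylinder at (-3, 6): section is a regular 12-gon, circumradius r=2 (perimeter = 2·12·2.000·sin(180°/12) = 12.42 mm); Subtracting the remaining from the first: starting from the 22.5×25 cube, the r=5 cylinder at (0.5, 4.5) partially overlaps it — only the 41.75 mm² overlap (of its 75.00 mm²) is removed, clipping the outline; the r=2 cylinder at (-3, 6) misses the remaining region (no effect) — boundary = 97.38 mm; the cube at (16, 1.5) is not intersected at this z (z outside [3, 13]); After the difference (first − rest): none of the subtracted shapes is present at this height, so the result so far is unchanged — boundary = 97.38 mm; (rotated 75° about Z; rotation is an isometry so areas/perimeters/island counts are preserved). So its perimeter = 97.38 mm. Layer 38 (z = 7.6): the 22.5×25 cube contributes its full rectangle (perimeter 95.00 mm); the r=5 cylinder at (0.5, 4.5) contributes a regular 12-gon of circumradius 5 (perimeter = 2·12·5.000·sin(180°/12) = 31.06 mm); the cylinder at (-3, 6) is not intersected at this z (z outside [-2, 4.5]); Subtracting the remaining from the first: starting from the 22.5×25 cube, the r=5 cylinder at (0.5, 4.5) partially overlaps it — only the 41.75 mm² overlap (of its 75.00 mm²) is removed, clipping the outline — boundary = 97.38 mm; the 25×9 cube at (16, 1.5) contributes its full rectangle (perimeter 68.00 mm); Taking the first minus the rest: starting from the result so far, the 25×9 cube at (16, 1.5) partially overlaps it — only the 58.50 mm² overlap (of its 225.00 mm²) is removed, clipping the outline — boundary = 110.38 mm; (rotated 75° about Z; rotation is an isometry so areas/perimeters/island counts are preserved). So its perimeter = 110.38 mm. Layer 38 is larger (110.38 vs 97.38 mm).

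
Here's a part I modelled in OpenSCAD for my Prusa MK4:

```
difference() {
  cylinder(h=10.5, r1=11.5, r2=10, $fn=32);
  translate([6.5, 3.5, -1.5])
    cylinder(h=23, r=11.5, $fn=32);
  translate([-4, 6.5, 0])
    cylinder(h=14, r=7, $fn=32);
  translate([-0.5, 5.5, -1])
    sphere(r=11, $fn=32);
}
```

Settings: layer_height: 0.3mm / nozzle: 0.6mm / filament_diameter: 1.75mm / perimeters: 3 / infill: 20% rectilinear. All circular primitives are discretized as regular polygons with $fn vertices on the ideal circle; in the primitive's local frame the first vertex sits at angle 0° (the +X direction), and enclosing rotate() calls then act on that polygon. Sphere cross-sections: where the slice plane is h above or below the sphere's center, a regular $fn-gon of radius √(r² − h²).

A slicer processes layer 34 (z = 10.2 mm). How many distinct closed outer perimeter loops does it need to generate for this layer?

1

At z = 10.2 mm: the cone (r1=11.5→r2=10) has section circumradius 10.043 here — a regular 32-gon; the r=11.5 cylinder at (6.5, 3.5) gives a regular 32-gon of circumradius 11.5 (constant along its height); the cylinder at (-4, 6.5): section is a regular 32-gon, circumradius r=7; the sphere at (-0.5, 5.5) does not reach this height (|z−center|=11.200 > r=11); Taking the first minus the rest: starting from the cone, the r=11.5 cylinder at (6.5, 3.5) partially overlaps it — only the 205.19 mm² overlap (of its 412.81 mm²) is removed, clipping the outline; the r=7 cylinder at (-4, 6.5) partially overlaps it — only the 31.43 mm² overlap (of its 152.95 mm²) is removed, clipping the outline — 1 connected region. The result has 1 disconnected region.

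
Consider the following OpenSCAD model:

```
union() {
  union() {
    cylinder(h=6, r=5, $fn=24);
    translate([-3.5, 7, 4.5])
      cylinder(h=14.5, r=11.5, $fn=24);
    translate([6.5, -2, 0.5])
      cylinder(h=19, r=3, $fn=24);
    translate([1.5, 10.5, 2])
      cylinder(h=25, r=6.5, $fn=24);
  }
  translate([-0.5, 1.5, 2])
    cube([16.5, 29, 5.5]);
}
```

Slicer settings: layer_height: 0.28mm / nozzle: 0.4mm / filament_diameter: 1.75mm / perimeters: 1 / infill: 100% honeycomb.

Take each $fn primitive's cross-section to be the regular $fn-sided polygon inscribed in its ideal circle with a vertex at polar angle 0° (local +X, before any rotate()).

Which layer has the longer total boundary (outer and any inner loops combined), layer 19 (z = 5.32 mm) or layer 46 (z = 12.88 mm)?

layer 19 (z = 5.32 mm)

Layer 19 (z = 5.32): the r=5 cylinder contributes a regular 24-gon of circumradius 5 (perimeter = 2·24·5.000·sin(180°/24) = 31.33 mm); the r=11.5 cylinder at (-3.5, 7) contributes a regular 24-gon of circumradius 11.5 (perimeter = 2·24·11.500·sin(180°/24) = 72.05 mm); the cylinder at (6.5, -2): section is a regular 24-gon, circumradius r=3 (perimeter = 2·24·3.000·sin(180°/24) = 18.80 mm); the r=6.5 cylinder at (1.5, 10.5) contributes a regular 24-gon of circumradius 6.5 (perimeter = 2·24·6.500·sin(180°/24) = 40.72 mm); Merging all regions: the regions partially overlap (shared area 197.03 mm²), so the edge portions inside another operand are dropped and the merged outline is re-measured after clipping — boundary = 82.41 mm; the cube at (-0.5, 1.5) is present — its section is the full 16.5×29 rectangle (perimeter 91.00 mm); Taking the union: the regions partially overlap (shared area 120.50 mm²), so the edge portions inside another operand are dropped and the merged outline is re-measured after clipping — boundary = 128.06 mm. So its perimeter = 128.06 mm. Layer 46 (z = 12.88): the cylinder is not intersected at this z (z outside [0, 6]); the r=11.5 cylinder at (-3.5, 7) contributes a regular 24-gon of circumradius 11.5 (perimeter = 2·24·11.500·sin(180°/24) = 72.05 mm); the r=3 cylinder at (6.5, -2) gives a regular 24-gon of circumradius 3 (constant along its height) (perimeter = 2·24·3.000·sin(180°/24) = 18.80 mm); the cylinder at (1.5, 10.5): section is a regular 24-gon, circumradius r=6.5 (perimeter = 2·24·6.500·sin(180°/24) = 40.72 mm); Combining (union): the regions partially overlap (shared area 125.99 mm²), so the edge portions inside another operand are dropped and the merged outline is re-measured after clipping — boundary = 83.31 mm; the cube at (-0.5, 1.5) does not reach this height (z outside [2, 7.5]); Combining (union): only the result so far is present, so the union is just that shape — boundary = 83.31 mm. So its perimeter = 83.31 mm. Layer 19 is larger (128.06 vs 83.31 mm).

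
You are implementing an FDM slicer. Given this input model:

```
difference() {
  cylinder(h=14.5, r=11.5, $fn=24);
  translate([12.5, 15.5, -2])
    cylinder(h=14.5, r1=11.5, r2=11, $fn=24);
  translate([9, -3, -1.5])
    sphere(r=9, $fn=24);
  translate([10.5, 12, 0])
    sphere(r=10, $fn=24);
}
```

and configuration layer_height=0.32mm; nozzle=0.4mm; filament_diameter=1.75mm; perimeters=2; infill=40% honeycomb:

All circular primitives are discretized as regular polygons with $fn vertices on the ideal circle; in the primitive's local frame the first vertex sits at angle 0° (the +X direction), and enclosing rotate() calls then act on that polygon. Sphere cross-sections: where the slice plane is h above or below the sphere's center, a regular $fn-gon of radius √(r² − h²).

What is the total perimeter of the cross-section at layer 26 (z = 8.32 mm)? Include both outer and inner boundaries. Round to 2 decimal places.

At z = 8.32 mm: the cylinder: section is a regular 24-gon, circumradius r=11.5 (perimeter = 2·24·11.500·sin(180°/24) = 72.05 mm); the cone at (12.5, 15.5): at t=0.712 of its height the radius interpolates to r₁+(r₂−r₁)t = 11.144, giving a regular 24-gon of that circumradius (perimeter = 2·24·11.144·sin(180°/24) = 69.82 mm); the sphere at (9, -3) is not intersected at this z (|z−center|=9.820 > r=9); the r=10 sphere at (10.5, 12) contributes a regular 24-gon of circumradius √(10²−8.32²) = 5.548 (perimeter = 2·24·5.548·sin(180°/24) = 34.76 mm); Taking the first minus the rest: starting from the r=11.5 cylinder, the cone at (12.5, 15.5) partially overlaps it — only the 18.50 mm² overlap (of its 385.72 mm²) is removed, clipping the outline; the r=10 sphere at (10.5, 12) misses the remaining region (no effect) — boundary = 72.09 mm. Overall, the cross-section is a single solid region. Total boundary length (outer) = 72.09 mm.

72.09 mm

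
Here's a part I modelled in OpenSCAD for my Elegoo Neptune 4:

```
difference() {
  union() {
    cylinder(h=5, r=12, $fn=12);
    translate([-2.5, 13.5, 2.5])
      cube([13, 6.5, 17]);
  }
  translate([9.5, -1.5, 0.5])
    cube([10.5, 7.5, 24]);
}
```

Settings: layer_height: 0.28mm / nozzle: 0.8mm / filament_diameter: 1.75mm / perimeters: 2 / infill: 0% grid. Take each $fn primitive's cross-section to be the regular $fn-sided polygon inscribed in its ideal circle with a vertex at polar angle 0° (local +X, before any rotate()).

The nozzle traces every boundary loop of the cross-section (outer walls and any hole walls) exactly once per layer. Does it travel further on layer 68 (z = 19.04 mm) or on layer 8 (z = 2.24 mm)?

layer 8 (z = 2.24 mm)

Layer 68 (z = 19.04): the cylinder is absent (z outside [0, 5]); the cube at (-2.5, 13.5) (footprint 13×6.5) is included at this height (perimeter 39.00 mm); Taking the union: only the 13×6.5 cube at (-2.5, 13.5) is present, so the union is just that shape — boundary = 39.00 mm; the 10.5×7.5 cube at (9.5, -1.5) contributes its full rectangle (perimeter 36.00 mm); Taking the first minus the rest: starting from the result so far, the 10.5×7.5 cube at (9.5, -1.5) misses the remaining region (no effect) — boundary = 39.00 mm. So its perimeter = 39.00 mm. Layer 8 (z = 2.24): the r=12 cylinder gives a regular 12-gon of circumradius 12 (constant along its height) (perimeter = 2·12·12.000·sin(180°/12) = 74.54 mm); the cube at (-2.5, 13.5) does not reach this height (z outside [2.5, 19.5]); Merging all regions: only the r=12 cylinder is present, so the union is just that shape — boundary = 74.54 mm; the cube at (9.5, -1.5) is present — its section is the full 10.5×7.5 rectangle (perimeter 36.00 mm); After the difference (first − rest): starting from the result so far, the 10.5×7.5 cube at (9.5, -1.5) partially overlaps it — only the 13.63 mm² overlap (of its 78.75 mm²) is removed, clipping the outline — boundary = 77.27 mm. So its perimeter = 77.27 mm. Layer 8 is larger (77.27 vs 39.00 mm).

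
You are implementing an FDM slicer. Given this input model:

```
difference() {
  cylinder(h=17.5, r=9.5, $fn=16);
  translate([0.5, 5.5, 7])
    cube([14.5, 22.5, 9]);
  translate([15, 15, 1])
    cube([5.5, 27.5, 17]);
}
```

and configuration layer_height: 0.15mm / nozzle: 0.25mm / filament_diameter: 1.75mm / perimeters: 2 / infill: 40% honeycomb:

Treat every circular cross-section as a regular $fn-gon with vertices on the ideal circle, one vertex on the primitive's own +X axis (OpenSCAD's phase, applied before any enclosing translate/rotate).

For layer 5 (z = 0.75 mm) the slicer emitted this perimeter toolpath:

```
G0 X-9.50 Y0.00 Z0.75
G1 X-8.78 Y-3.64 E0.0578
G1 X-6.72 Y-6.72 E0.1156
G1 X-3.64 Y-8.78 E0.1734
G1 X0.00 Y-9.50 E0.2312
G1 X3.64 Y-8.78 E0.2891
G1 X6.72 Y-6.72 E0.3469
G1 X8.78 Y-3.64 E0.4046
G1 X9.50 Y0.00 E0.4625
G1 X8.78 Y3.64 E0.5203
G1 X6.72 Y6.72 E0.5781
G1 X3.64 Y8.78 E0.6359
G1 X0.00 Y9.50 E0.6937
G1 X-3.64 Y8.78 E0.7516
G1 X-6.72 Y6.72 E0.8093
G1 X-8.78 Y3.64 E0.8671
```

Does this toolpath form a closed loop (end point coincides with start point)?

Start point (G0): (-9.50, 0.00). End point (last G1): the path does not return to the start — open.

no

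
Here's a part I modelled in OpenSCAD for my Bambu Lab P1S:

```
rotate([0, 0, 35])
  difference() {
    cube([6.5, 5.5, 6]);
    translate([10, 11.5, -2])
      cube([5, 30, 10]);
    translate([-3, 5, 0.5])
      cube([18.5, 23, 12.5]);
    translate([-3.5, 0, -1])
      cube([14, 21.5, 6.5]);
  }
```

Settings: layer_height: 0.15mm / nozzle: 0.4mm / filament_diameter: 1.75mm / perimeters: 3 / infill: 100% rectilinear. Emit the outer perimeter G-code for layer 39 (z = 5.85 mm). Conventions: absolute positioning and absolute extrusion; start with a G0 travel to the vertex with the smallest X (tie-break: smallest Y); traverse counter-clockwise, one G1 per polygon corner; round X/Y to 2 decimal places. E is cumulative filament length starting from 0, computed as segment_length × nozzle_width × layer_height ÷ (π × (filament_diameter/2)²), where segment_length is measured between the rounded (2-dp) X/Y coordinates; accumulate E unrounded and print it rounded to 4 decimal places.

At z = 5.85 mm: the 6.5×5.5 cube contributes its full rectangle; the cube at (10, 11.5) (footprint 5×30) is included at this height; the 18.5×23 cube at (-3, 5) contributes its full rectangle; the cube at (-3.5, 0) is absent (z outside [-1, 5.5]); Subtracting the remaining from the first: starting from the 6.5×5.5 cube, the 5×30 cube at (10, 11.5) misses the remaining region (no effect); the 18.5×23 cube at (-3, 5) partially overlaps it — only the 3.25 mm² overlap (of its 425.50 mm²) is removed, clipping the outline — 1 connected region; (whole slice rotated 35° about Z — lengths, areas and connectivity unchanged). The outline is a single polygon with 4 vertices. Extrusion per mm of travel: 0.4 × 0.15 / (π × 0.875²) = 0.024945. Accumulating E over each segment gives final E = 0.5736.

G0 X-2.87 Y4.10 Z5.85
G1 X0.00 Y0.00 E0.1248
G1 X5.32 Y3.73 E0.2869
G1 X2.46 Y7.82 E0.4114
G1 X-2.87 Y4.10 E0.5736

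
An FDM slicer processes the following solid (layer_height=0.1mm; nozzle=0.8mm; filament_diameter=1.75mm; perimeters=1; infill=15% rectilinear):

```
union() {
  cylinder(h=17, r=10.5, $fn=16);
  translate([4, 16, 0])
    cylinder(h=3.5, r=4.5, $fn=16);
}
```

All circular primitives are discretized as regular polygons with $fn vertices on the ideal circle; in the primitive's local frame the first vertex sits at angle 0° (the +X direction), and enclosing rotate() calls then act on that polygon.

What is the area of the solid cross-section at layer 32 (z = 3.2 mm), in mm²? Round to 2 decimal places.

At z = 3.2 mm: the cylinder: section is a regular 16-gon, circumradius r=10.5 (area = (16/2)·10.500²·sin(360°/16) = 337.53 mm²); the cylinder at (4, 16): section is a regular 16-gon, circumradius r=4.5 (area = (16/2)·4.500²·sin(360°/16) = 61.99 mm²); Taking the union: the 2 present regions are separate (no shared area or edge), so areas and boundary lengths simply add and each stays a separate island — area = 399.52 mm². Overall, the cross-section has 2 separate islands. Net area = 399.52 mm².

399.52 mm²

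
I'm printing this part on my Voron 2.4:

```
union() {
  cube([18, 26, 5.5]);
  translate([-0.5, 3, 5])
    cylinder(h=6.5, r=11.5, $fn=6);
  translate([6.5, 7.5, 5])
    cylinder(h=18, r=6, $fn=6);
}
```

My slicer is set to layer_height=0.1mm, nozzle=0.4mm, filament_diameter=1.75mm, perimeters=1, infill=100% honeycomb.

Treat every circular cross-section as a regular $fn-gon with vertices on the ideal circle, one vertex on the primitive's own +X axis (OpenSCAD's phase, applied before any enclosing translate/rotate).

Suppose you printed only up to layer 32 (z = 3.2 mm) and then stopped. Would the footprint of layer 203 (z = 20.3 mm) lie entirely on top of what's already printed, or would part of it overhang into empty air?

Compare the two slices. At z = 3.2: the cube (footprint 18×26) is included at this height (area 468.00 mm²); the cylinder at (-0.5, 3) is not intersected at this z (z outside [5, 11.5]); the cylinder at (6.5, 7.5) does not reach this height (z outside [5, 23]); Merging all regions: only the 18×26 cube is present, so the union is just that shape — area = 468.00 mm². At z = 20.3: the cube is not intersected at this z (z outside [0, 5.5]); the cylinder at (-0.5, 3) is not intersected at this z (z outside [5, 11.5]); the cylinder at (6.5, 7.5): section is a regular 6-gon, circumradius r=6 (area = (6/2)·6.000²·sin(360°/6) = 93.53 mm²); Combining (union): only the r=6 cylinder at (6.5, 7.5) is present, so the union is just that shape — area = 93.53 mm². Checking containment: the cross-section at z = 20.3 is a subset of the cross-section at z = 3.2.

entirely on top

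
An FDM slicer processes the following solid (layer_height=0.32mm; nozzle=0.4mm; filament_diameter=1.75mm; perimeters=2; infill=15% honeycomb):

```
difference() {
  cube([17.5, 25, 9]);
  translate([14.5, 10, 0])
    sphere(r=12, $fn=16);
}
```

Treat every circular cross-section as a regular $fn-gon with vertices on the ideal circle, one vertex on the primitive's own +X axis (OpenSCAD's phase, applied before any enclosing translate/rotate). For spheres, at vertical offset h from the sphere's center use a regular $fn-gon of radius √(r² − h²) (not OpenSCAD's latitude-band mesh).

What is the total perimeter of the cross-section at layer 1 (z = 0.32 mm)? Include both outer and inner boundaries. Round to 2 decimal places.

At z = 0.32 mm: the 17.5×25 cube contributes its full rectangle (perimeter 85.00 mm); the sphere at (14.5, 10): section is a regular 16-gon, circumradius = √(r²−h²) = √(12²−0.32²) = 11.996 (perimeter = 2·16·11.996·sin(180°/16) = 74.89 mm); Taking the first minus the rest: starting from the 17.5×25 cube, the r=12 sphere at (14.5, 10) partially overlaps it — only the 277.42 mm² overlap (of its 440.54 mm²) is removed, clipping the outline — boundary = 88.26 mm. Overall, the cross-section is a single solid region. Total boundary length (outer) = 88.26 mm.

88.26 mm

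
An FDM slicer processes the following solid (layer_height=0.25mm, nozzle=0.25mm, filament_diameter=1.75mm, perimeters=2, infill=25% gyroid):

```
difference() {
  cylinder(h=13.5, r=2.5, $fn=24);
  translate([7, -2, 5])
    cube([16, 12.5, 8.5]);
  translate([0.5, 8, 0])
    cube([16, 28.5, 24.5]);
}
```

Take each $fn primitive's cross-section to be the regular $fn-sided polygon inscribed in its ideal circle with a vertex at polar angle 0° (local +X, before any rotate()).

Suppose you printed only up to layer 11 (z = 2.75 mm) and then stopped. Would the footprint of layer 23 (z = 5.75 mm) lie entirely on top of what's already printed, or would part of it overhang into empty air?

Compare the two slices. At z = 2.75: the r=2.5 cylinder gives a regular 24-gon of circumradius 2.5 (constant along its height) (area = (24/2)·2.500²·sin(360°/24) = 19.41 mm²); the cube at (7, -2) does not reach this height (z outside [5, 13.5]); the cube at (0.5, 8) (footprint 16×28.5) is included at this height (area 456.00 mm²); Taking the first minus the rest: starting from the r=2.5 cylinder (19.41 mm²), the 16×28.5 cube at (0.5, 8) misses the remaining region (no effect) — area = 19.41 mm². At z = 5.75: the r=2.5 cylinder contributes a regular 24-gon of circumradius 2.5 (area = (24/2)·2.500²·sin(360°/24) = 19.41 mm²); the cube at (7, -2) is present — its section is the full 16×12.5 rectangle (area 200.00 mm²); the cube at (0.5, 8) (footprint 16×28.5) is included at this height (area 456.00 mm²); Subtracting the remaining from the first: starting from the r=2.5 cylinder (19.41 mm²), the 16×12.5 cube at (7, -2) misses the remaining region (no effect); the 16×28.5 cube at (0.5, 8) misses the remaining region (no effect) — area = 19.41 mm². Checking containment: the cross-section at z = 5.75 is a subset of the cross-section at z = 2.75.

entirely on top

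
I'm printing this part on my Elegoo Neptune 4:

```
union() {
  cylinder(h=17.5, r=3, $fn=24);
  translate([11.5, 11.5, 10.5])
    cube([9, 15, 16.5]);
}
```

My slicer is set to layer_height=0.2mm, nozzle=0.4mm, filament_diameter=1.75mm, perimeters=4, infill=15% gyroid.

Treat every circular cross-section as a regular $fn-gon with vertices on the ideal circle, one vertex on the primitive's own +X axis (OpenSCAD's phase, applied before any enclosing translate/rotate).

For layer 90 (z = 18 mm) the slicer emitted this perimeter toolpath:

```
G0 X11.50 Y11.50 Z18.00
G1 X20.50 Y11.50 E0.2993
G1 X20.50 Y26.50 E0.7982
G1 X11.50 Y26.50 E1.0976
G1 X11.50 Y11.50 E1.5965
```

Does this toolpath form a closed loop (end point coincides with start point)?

Start point (G0): (11.50, 11.50). End point (last G1): the path returns to the start — closed.

yes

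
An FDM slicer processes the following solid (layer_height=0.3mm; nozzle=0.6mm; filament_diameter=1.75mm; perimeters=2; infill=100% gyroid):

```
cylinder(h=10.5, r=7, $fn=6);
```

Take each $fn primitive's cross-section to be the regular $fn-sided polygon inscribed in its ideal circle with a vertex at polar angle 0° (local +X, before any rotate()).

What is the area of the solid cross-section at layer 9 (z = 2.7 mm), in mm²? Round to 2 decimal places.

127.31 mm²

At z = 2.7 mm: the r=7 cylinder gives a regular 6-gon of circumradius 7 (constant along its height) (area = (6/2)·7.000²·sin(360°/6) = 127.31 mm²). Overall, the cross-section is a single solid region. Net area = 127.31 mm².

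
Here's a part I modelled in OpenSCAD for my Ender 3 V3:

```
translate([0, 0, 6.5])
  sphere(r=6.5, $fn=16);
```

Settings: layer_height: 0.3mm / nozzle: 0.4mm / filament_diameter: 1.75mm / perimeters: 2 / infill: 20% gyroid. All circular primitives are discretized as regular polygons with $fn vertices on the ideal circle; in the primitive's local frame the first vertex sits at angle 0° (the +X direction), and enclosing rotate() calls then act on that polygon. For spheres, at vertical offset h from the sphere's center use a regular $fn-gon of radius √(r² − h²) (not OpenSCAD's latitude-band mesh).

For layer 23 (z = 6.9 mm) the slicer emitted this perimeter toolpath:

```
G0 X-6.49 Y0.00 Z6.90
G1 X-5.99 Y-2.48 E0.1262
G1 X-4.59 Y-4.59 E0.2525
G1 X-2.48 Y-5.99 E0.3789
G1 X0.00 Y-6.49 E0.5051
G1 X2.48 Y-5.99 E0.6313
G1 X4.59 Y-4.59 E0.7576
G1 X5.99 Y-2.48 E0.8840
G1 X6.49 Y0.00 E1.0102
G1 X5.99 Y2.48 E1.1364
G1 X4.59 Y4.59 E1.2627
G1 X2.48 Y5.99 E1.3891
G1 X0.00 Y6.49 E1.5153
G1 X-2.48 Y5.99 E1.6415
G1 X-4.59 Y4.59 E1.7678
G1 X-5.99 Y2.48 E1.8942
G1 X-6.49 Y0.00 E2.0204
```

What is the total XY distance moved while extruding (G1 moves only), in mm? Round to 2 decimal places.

40.50 mm

Sum the Euclidean lengths of each G1 segment: total = 40.50 mm.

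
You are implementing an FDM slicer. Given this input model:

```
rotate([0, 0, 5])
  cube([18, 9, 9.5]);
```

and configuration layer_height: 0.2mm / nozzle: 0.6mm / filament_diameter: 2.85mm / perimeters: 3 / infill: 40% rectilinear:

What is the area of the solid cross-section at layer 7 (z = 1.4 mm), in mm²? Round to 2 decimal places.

162.00 mm²

At z = 1.4 mm: the 18×9 cube contributes its full rectangle (area 162.00 mm²); (whole slice rotated 5° about Z — lengths, areas and connectivity unchanged). Overall, the cross-section is a single solid region. Net area = 162.00 mm².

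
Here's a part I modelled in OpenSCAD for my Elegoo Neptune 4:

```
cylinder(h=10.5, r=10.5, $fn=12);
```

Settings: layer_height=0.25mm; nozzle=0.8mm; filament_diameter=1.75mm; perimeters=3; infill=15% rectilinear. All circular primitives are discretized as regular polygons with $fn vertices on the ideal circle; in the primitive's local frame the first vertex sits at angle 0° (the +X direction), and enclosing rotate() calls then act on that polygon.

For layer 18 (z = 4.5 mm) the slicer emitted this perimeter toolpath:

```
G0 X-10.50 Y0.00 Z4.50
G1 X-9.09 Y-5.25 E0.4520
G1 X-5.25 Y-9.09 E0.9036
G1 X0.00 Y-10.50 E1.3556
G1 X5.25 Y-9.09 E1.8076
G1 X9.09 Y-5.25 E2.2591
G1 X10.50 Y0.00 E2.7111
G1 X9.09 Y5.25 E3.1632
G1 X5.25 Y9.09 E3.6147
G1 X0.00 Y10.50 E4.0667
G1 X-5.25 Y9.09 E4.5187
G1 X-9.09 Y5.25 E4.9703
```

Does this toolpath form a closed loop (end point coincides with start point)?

no

Start point (G0): (-10.50, 0.00). End point (last G1): the path does not return to the start — open.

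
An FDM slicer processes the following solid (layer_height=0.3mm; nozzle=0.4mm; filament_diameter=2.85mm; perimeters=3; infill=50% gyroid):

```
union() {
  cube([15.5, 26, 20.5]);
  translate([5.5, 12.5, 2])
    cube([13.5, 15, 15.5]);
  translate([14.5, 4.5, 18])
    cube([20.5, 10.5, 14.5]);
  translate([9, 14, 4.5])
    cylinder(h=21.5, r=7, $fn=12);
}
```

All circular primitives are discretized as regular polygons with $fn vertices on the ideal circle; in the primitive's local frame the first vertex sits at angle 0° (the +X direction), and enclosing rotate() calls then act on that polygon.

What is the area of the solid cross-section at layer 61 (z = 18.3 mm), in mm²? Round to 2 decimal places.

At z = 18.3 mm: the 15.5×26 cube contributes its full rectangle (area 403.00 mm²); the cube at (5.5, 12.5) does not reach this height (z outside [2, 17.5]); the 20.5×10.5 cube at (14.5, 4.5) contributes its full rectangle (area 215.25 mm²); the r=7 cylinder at (9, 14) contributes a regular 12-gon of circumradius 7 (area = (12/2)·7.000²·sin(360°/12) = 147.00 mm²); Combining (union): the regions partially overlap — summed areas 765.25 mm² minus the doubly-counted overlap 157.40 mm² gives 607.85 mm² — area = 607.85 mm². Overall, the cross-section is a single solid region. Net area = 607.85 mm².

607.85 mm²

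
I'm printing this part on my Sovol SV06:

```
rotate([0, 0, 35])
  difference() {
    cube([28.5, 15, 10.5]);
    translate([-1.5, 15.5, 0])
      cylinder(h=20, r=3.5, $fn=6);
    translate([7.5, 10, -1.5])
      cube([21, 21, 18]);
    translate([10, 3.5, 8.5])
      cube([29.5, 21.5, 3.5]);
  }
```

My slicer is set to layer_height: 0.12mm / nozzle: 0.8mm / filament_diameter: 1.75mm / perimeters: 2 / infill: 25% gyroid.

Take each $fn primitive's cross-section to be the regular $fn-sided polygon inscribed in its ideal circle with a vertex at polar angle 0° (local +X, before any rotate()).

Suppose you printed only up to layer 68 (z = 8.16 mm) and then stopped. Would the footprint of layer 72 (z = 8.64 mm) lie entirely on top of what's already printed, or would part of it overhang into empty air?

Compare the two slices. At z = 8.16: the cube is present — its section is the full 28.5×15 rectangle (area 427.50 mm²); the r=3.5 cylinder at (-1.5, 15.5) contributes a regular 6-gon of circumradius 3.5 (area = (6/2)·3.500²·sin(360°/6) = 31.83 mm²); the 21×21 cube at (7.5, 10) contributes its full rectangle (area 441.00 mm²); the cube at (10, 3.5) does not reach this height (z outside [8.5, 12]); After the difference (first − rest): starting from the 28.5×15 cube (427.50 mm²), the r=3.5 cylinder at (-1.5, 15.5) partially overlaps it — only the 2.48 mm² overlap (of its 31.83 mm²) is removed, clipping the outline; the 21×21 cube at (7.5, 10) partially overlaps it — only the 105.00 mm² overlap (of its 441.00 mm²) is removed, clipping the outline — area = 320.02 mm²; (whole slice rotated 35° about Z — lengths, areas and connectivity unchanged). At z = 8.64: the cube is present — its section is the full 28.5×15 rectangle (area 427.50 mm²); the cylinder at (-1.5, 15.5): section is a regular 6-gon, circumradius r=3.5 (area = (6/2)·3.500²·sin(360°/6) = 31.83 mm²); the cube at (7.5, 10) is present — its section is the full 21×21 rectangle (area 441.00 mm²); the cube at (10, 3.5) (footprint 29.5×21.5) is included at this height (area 634.25 mm²); After the difference (first − rest): starting from the 28.5×15 cube (427.50 mm²), the r=3.5 cylinder at (-1.5, 15.5) partially overlaps it — only the 2.48 mm² overlap (of its 31.83 mm²) is removed, clipping the outline; the 21×21 cube at (7.5, 10) partially overlaps it — only the 105.00 mm² overlap (of its 441.00 mm²) is removed, clipping the outline; the 29.5×21.5 cube at (10, 3.5) partially overlaps it — only the 120.25 mm² overlap (of its 634.25 mm²) is removed, clipping the outline — area = 199.77 mm²; (whole slice rotated 35° about Z — lengths, areas and connectivity unchanged). Checking containment: the cross-section at z = 8.64 is a subset of the cross-section at z = 8.16.

entirely on top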